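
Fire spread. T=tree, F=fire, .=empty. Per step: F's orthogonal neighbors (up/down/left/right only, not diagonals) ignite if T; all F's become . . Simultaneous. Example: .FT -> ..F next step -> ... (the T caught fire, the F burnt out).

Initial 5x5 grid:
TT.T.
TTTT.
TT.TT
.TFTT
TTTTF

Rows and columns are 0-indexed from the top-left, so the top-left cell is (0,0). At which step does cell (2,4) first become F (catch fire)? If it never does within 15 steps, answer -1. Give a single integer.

Step 1: cell (2,4)='T' (+5 fires, +2 burnt)
Step 2: cell (2,4)='F' (+4 fires, +5 burnt)
  -> target ignites at step 2
Step 3: cell (2,4)='.' (+4 fires, +4 burnt)
Step 4: cell (2,4)='.' (+4 fires, +4 burnt)
Step 5: cell (2,4)='.' (+1 fires, +4 burnt)
Step 6: cell (2,4)='.' (+0 fires, +1 burnt)
  fire out at step 6

2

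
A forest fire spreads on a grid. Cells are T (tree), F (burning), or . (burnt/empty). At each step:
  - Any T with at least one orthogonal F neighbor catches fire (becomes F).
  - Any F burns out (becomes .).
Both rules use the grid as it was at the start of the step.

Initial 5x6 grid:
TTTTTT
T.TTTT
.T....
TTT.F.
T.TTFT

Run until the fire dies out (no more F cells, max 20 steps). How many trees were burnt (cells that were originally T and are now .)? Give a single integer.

Answer: 8

Derivation:
Step 1: +2 fires, +2 burnt (F count now 2)
Step 2: +1 fires, +2 burnt (F count now 1)
Step 3: +1 fires, +1 burnt (F count now 1)
Step 4: +1 fires, +1 burnt (F count now 1)
Step 5: +2 fires, +1 burnt (F count now 2)
Step 6: +1 fires, +2 burnt (F count now 1)
Step 7: +0 fires, +1 burnt (F count now 0)
Fire out after step 7
Initially T: 19, now '.': 19
Total burnt (originally-T cells now '.'): 8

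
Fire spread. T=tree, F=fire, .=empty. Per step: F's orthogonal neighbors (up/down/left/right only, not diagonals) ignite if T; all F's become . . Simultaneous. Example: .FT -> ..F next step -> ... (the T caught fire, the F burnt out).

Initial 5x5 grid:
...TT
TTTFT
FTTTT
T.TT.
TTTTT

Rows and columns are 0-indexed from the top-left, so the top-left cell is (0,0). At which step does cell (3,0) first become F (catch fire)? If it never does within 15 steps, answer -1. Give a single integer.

Step 1: cell (3,0)='F' (+7 fires, +2 burnt)
  -> target ignites at step 1
Step 2: cell (3,0)='.' (+6 fires, +7 burnt)
Step 3: cell (3,0)='.' (+3 fires, +6 burnt)
Step 4: cell (3,0)='.' (+2 fires, +3 burnt)
Step 5: cell (3,0)='.' (+0 fires, +2 burnt)
  fire out at step 5

1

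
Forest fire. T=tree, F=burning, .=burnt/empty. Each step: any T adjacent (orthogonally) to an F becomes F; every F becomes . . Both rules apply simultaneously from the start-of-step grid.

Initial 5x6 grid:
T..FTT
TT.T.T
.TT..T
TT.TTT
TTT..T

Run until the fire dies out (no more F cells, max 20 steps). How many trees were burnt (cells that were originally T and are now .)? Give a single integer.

Step 1: +2 fires, +1 burnt (F count now 2)
Step 2: +1 fires, +2 burnt (F count now 1)
Step 3: +1 fires, +1 burnt (F count now 1)
Step 4: +1 fires, +1 burnt (F count now 1)
Step 5: +1 fires, +1 burnt (F count now 1)
Step 6: +2 fires, +1 burnt (F count now 2)
Step 7: +1 fires, +2 burnt (F count now 1)
Step 8: +0 fires, +1 burnt (F count now 0)
Fire out after step 8
Initially T: 19, now '.': 20
Total burnt (originally-T cells now '.'): 9

Answer: 9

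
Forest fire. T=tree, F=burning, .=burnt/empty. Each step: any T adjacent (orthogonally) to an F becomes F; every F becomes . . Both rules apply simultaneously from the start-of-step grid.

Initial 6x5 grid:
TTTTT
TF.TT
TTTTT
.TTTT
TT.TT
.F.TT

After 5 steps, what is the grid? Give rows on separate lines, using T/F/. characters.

Step 1: 4 trees catch fire, 2 burn out
  TFTTT
  F..TT
  TFTTT
  .TTTT
  TF.TT
  ...TT
Step 2: 6 trees catch fire, 4 burn out
  F.FTT
  ...TT
  F.FTT
  .FTTT
  F..TT
  ...TT
Step 3: 3 trees catch fire, 6 burn out
  ...FT
  ...TT
  ...FT
  ..FTT
  ...TT
  ...TT
Step 4: 4 trees catch fire, 3 burn out
  ....F
  ...FT
  ....F
  ...FT
  ...TT
  ...TT
Step 5: 3 trees catch fire, 4 burn out
  .....
  ....F
  .....
  ....F
  ...FT
  ...TT

.....
....F
.....
....F
...FT
...TT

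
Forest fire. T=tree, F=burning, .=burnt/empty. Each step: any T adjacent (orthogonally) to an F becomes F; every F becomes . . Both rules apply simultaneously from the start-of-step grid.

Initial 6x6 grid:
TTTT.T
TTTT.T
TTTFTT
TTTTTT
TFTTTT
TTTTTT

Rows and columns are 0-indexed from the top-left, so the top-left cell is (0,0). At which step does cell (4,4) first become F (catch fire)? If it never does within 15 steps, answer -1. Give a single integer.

Step 1: cell (4,4)='T' (+8 fires, +2 burnt)
Step 2: cell (4,4)='T' (+10 fires, +8 burnt)
Step 3: cell (4,4)='F' (+7 fires, +10 burnt)
  -> target ignites at step 3
Step 4: cell (4,4)='.' (+5 fires, +7 burnt)
Step 5: cell (4,4)='.' (+2 fires, +5 burnt)
Step 6: cell (4,4)='.' (+0 fires, +2 burnt)
  fire out at step 6

3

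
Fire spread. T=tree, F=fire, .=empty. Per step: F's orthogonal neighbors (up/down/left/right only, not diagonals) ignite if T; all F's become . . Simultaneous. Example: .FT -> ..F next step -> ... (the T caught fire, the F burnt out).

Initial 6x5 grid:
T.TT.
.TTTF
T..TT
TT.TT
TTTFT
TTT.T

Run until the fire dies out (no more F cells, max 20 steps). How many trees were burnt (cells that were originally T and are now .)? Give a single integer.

Answer: 20

Derivation:
Step 1: +5 fires, +2 burnt (F count now 5)
Step 2: +7 fires, +5 burnt (F count now 7)
Step 3: +5 fires, +7 burnt (F count now 5)
Step 4: +2 fires, +5 burnt (F count now 2)
Step 5: +1 fires, +2 burnt (F count now 1)
Step 6: +0 fires, +1 burnt (F count now 0)
Fire out after step 6
Initially T: 21, now '.': 29
Total burnt (originally-T cells now '.'): 20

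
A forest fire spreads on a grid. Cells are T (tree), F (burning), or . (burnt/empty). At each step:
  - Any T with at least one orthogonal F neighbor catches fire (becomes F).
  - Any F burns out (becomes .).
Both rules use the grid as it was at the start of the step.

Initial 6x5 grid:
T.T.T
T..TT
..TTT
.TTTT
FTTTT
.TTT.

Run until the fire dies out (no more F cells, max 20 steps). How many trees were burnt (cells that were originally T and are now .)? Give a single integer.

Step 1: +1 fires, +1 burnt (F count now 1)
Step 2: +3 fires, +1 burnt (F count now 3)
Step 3: +3 fires, +3 burnt (F count now 3)
Step 4: +4 fires, +3 burnt (F count now 4)
Step 5: +2 fires, +4 burnt (F count now 2)
Step 6: +2 fires, +2 burnt (F count now 2)
Step 7: +1 fires, +2 burnt (F count now 1)
Step 8: +1 fires, +1 burnt (F count now 1)
Step 9: +0 fires, +1 burnt (F count now 0)
Fire out after step 9
Initially T: 20, now '.': 27
Total burnt (originally-T cells now '.'): 17

Answer: 17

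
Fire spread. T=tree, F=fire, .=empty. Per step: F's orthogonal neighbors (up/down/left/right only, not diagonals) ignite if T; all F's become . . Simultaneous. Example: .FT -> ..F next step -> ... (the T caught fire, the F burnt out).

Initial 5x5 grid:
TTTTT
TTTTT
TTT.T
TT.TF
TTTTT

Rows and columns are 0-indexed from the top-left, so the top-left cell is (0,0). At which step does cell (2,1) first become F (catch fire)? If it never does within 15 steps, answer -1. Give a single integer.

Step 1: cell (2,1)='T' (+3 fires, +1 burnt)
Step 2: cell (2,1)='T' (+2 fires, +3 burnt)
Step 3: cell (2,1)='T' (+3 fires, +2 burnt)
Step 4: cell (2,1)='T' (+3 fires, +3 burnt)
Step 5: cell (2,1)='T' (+5 fires, +3 burnt)
Step 6: cell (2,1)='F' (+4 fires, +5 burnt)
  -> target ignites at step 6
Step 7: cell (2,1)='.' (+2 fires, +4 burnt)
Step 8: cell (2,1)='.' (+0 fires, +2 burnt)
  fire out at step 8

6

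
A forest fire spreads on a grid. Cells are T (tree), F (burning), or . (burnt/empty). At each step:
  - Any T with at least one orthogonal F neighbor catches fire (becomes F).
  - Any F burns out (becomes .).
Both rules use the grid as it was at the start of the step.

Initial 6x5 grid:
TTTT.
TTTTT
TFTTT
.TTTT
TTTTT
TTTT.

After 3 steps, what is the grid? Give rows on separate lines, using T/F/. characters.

Step 1: 4 trees catch fire, 1 burn out
  TTTT.
  TFTTT
  F.FTT
  .FTTT
  TTTTT
  TTTT.
Step 2: 6 trees catch fire, 4 burn out
  TFTT.
  F.FTT
  ...FT
  ..FTT
  TFTTT
  TTTT.
Step 3: 8 trees catch fire, 6 burn out
  F.FT.
  ...FT
  ....F
  ...FT
  F.FTT
  TFTT.

F.FT.
...FT
....F
...FT
F.FTT
TFTT.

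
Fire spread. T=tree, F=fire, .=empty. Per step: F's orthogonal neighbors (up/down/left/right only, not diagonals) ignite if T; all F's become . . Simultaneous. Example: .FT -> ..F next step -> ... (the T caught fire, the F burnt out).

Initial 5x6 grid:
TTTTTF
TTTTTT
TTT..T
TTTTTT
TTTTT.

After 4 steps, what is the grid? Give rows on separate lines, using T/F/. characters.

Step 1: 2 trees catch fire, 1 burn out
  TTTTF.
  TTTTTF
  TTT..T
  TTTTTT
  TTTTT.
Step 2: 3 trees catch fire, 2 burn out
  TTTF..
  TTTTF.
  TTT..F
  TTTTTT
  TTTTT.
Step 3: 3 trees catch fire, 3 burn out
  TTF...
  TTTF..
  TTT...
  TTTTTF
  TTTTT.
Step 4: 3 trees catch fire, 3 burn out
  TF....
  TTF...
  TTT...
  TTTTF.
  TTTTT.

TF....
TTF...
TTT...
TTTTF.
TTTTT.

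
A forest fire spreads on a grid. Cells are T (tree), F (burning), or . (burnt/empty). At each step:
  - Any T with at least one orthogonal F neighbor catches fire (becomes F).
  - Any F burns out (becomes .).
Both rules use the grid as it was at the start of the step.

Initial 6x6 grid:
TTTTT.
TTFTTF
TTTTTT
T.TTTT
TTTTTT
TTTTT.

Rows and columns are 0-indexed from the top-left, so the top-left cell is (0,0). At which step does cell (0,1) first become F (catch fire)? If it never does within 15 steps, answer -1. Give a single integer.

Step 1: cell (0,1)='T' (+6 fires, +2 burnt)
Step 2: cell (0,1)='F' (+9 fires, +6 burnt)
  -> target ignites at step 2
Step 3: cell (0,1)='.' (+6 fires, +9 burnt)
Step 4: cell (0,1)='.' (+5 fires, +6 burnt)
Step 5: cell (0,1)='.' (+4 fires, +5 burnt)
Step 6: cell (0,1)='.' (+1 fires, +4 burnt)
Step 7: cell (0,1)='.' (+0 fires, +1 burnt)
  fire out at step 7

2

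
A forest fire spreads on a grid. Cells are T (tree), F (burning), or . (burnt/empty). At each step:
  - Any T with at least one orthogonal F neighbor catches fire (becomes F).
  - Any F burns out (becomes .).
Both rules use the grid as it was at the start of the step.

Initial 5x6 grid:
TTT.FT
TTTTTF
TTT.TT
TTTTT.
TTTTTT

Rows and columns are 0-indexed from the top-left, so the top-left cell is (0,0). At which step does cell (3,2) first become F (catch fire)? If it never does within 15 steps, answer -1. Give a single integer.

Step 1: cell (3,2)='T' (+3 fires, +2 burnt)
Step 2: cell (3,2)='T' (+2 fires, +3 burnt)
Step 3: cell (3,2)='T' (+2 fires, +2 burnt)
Step 4: cell (3,2)='T' (+5 fires, +2 burnt)
Step 5: cell (3,2)='F' (+6 fires, +5 burnt)
  -> target ignites at step 5
Step 6: cell (3,2)='.' (+4 fires, +6 burnt)
Step 7: cell (3,2)='.' (+2 fires, +4 burnt)
Step 8: cell (3,2)='.' (+1 fires, +2 burnt)
Step 9: cell (3,2)='.' (+0 fires, +1 burnt)
  fire out at step 9

5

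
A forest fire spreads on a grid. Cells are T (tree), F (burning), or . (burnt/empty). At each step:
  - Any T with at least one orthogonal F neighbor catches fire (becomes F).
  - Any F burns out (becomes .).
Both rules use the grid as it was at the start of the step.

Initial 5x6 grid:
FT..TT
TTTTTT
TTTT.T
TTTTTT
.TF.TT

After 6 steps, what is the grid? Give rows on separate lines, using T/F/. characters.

Step 1: 4 trees catch fire, 2 burn out
  .F..TT
  FTTTTT
  TTTT.T
  TTFTTT
  .F..TT
Step 2: 5 trees catch fire, 4 burn out
  ....TT
  .FTTTT
  FTFT.T
  TF.FTT
  ....TT
Step 3: 5 trees catch fire, 5 burn out
  ....TT
  ..FTTT
  .F.F.T
  F...FT
  ....TT
Step 4: 3 trees catch fire, 5 burn out
  ....TT
  ...FTT
  .....T
  .....F
  ....FT
Step 5: 3 trees catch fire, 3 burn out
  ....TT
  ....FT
  .....F
  ......
  .....F
Step 6: 2 trees catch fire, 3 burn out
  ....FT
  .....F
  ......
  ......
  ......

....FT
.....F
......
......
......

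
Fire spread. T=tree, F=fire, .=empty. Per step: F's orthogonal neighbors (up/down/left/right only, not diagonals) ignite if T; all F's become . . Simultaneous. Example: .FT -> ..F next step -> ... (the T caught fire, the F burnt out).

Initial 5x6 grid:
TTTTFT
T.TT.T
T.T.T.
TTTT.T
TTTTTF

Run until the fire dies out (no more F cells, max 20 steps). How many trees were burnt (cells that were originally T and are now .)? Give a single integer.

Answer: 21

Derivation:
Step 1: +4 fires, +2 burnt (F count now 4)
Step 2: +4 fires, +4 burnt (F count now 4)
Step 3: +4 fires, +4 burnt (F count now 4)
Step 4: +4 fires, +4 burnt (F count now 4)
Step 5: +3 fires, +4 burnt (F count now 3)
Step 6: +2 fires, +3 burnt (F count now 2)
Step 7: +0 fires, +2 burnt (F count now 0)
Fire out after step 7
Initially T: 22, now '.': 29
Total burnt (originally-T cells now '.'): 21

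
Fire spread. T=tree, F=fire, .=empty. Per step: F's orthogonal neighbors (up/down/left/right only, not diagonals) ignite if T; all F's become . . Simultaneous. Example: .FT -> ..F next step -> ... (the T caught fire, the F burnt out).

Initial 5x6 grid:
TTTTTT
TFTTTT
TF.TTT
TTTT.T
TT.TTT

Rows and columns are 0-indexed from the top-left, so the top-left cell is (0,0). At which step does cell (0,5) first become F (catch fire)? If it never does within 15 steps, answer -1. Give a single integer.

Step 1: cell (0,5)='T' (+5 fires, +2 burnt)
Step 2: cell (0,5)='T' (+6 fires, +5 burnt)
Step 3: cell (0,5)='T' (+5 fires, +6 burnt)
Step 4: cell (0,5)='T' (+4 fires, +5 burnt)
Step 5: cell (0,5)='F' (+3 fires, +4 burnt)
  -> target ignites at step 5
Step 6: cell (0,5)='.' (+2 fires, +3 burnt)
Step 7: cell (0,5)='.' (+0 fires, +2 burnt)
  fire out at step 7

5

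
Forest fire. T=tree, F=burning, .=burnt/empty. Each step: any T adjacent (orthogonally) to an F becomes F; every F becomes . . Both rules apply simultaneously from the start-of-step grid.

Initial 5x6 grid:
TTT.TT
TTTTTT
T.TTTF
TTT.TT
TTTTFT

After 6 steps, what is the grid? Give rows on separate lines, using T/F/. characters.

Step 1: 6 trees catch fire, 2 burn out
  TTT.TT
  TTTTTF
  T.TTF.
  TTT.FF
  TTTF.F
Step 2: 4 trees catch fire, 6 burn out
  TTT.TF
  TTTTF.
  T.TF..
  TTT...
  TTF...
Step 3: 5 trees catch fire, 4 burn out
  TTT.F.
  TTTF..
  T.F...
  TTF...
  TF....
Step 4: 3 trees catch fire, 5 burn out
  TTT...
  TTF...
  T.....
  TF....
  F.....
Step 5: 3 trees catch fire, 3 burn out
  TTF...
  TF....
  T.....
  F.....
  ......
Step 6: 3 trees catch fire, 3 burn out
  TF....
  F.....
  F.....
  ......
  ......

TF....
F.....
F.....
......
......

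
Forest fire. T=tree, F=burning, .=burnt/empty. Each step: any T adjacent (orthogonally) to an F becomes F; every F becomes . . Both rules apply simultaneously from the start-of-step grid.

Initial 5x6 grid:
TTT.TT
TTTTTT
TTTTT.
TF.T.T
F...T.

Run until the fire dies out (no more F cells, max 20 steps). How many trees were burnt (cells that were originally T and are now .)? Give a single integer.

Answer: 18

Derivation:
Step 1: +2 fires, +2 burnt (F count now 2)
Step 2: +3 fires, +2 burnt (F count now 3)
Step 3: +4 fires, +3 burnt (F count now 4)
Step 4: +5 fires, +4 burnt (F count now 5)
Step 5: +1 fires, +5 burnt (F count now 1)
Step 6: +2 fires, +1 burnt (F count now 2)
Step 7: +1 fires, +2 burnt (F count now 1)
Step 8: +0 fires, +1 burnt (F count now 0)
Fire out after step 8
Initially T: 20, now '.': 28
Total burnt (originally-T cells now '.'): 18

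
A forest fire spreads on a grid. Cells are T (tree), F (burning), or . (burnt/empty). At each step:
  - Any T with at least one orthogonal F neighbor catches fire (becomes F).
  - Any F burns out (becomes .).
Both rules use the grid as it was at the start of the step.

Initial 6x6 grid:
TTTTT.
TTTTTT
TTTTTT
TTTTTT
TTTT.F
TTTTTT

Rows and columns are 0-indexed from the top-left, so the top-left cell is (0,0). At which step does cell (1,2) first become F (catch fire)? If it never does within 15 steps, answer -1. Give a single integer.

Step 1: cell (1,2)='T' (+2 fires, +1 burnt)
Step 2: cell (1,2)='T' (+3 fires, +2 burnt)
Step 3: cell (1,2)='T' (+4 fires, +3 burnt)
Step 4: cell (1,2)='T' (+5 fires, +4 burnt)
Step 5: cell (1,2)='T' (+6 fires, +5 burnt)
Step 6: cell (1,2)='F' (+6 fires, +6 burnt)
  -> target ignites at step 6
Step 7: cell (1,2)='.' (+4 fires, +6 burnt)
Step 8: cell (1,2)='.' (+2 fires, +4 burnt)
Step 9: cell (1,2)='.' (+1 fires, +2 burnt)
Step 10: cell (1,2)='.' (+0 fires, +1 burnt)
  fire out at step 10

6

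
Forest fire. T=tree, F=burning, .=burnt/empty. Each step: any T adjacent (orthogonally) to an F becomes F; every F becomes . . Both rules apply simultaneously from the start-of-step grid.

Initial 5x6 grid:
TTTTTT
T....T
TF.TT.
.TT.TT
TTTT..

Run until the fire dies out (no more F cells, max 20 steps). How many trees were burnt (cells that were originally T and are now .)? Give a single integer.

Answer: 15

Derivation:
Step 1: +2 fires, +1 burnt (F count now 2)
Step 2: +3 fires, +2 burnt (F count now 3)
Step 3: +3 fires, +3 burnt (F count now 3)
Step 4: +2 fires, +3 burnt (F count now 2)
Step 5: +1 fires, +2 burnt (F count now 1)
Step 6: +1 fires, +1 burnt (F count now 1)
Step 7: +1 fires, +1 burnt (F count now 1)
Step 8: +1 fires, +1 burnt (F count now 1)
Step 9: +1 fires, +1 burnt (F count now 1)
Step 10: +0 fires, +1 burnt (F count now 0)
Fire out after step 10
Initially T: 19, now '.': 26
Total burnt (originally-T cells now '.'): 15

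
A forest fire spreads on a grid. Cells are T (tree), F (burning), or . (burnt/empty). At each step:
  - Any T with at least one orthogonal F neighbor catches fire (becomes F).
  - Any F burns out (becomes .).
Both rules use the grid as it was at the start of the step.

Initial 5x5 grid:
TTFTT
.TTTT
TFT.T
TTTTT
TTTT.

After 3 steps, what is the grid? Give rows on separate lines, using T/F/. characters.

Step 1: 7 trees catch fire, 2 burn out
  TF.FT
  .FFTT
  F.F.T
  TFTTT
  TTTT.
Step 2: 6 trees catch fire, 7 burn out
  F...F
  ...FT
  ....T
  F.FTT
  TFTT.
Step 3: 4 trees catch fire, 6 burn out
  .....
  ....F
  ....T
  ...FT
  F.FT.

.....
....F
....T
...FT
F.FT.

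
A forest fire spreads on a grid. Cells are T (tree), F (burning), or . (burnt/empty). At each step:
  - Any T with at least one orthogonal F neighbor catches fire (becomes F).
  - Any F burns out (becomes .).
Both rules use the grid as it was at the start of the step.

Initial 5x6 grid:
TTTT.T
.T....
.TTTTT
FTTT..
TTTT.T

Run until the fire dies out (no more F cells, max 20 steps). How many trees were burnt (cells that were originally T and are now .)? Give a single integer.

Step 1: +2 fires, +1 burnt (F count now 2)
Step 2: +3 fires, +2 burnt (F count now 3)
Step 3: +4 fires, +3 burnt (F count now 4)
Step 4: +3 fires, +4 burnt (F count now 3)
Step 5: +3 fires, +3 burnt (F count now 3)
Step 6: +2 fires, +3 burnt (F count now 2)
Step 7: +0 fires, +2 burnt (F count now 0)
Fire out after step 7
Initially T: 19, now '.': 28
Total burnt (originally-T cells now '.'): 17

Answer: 17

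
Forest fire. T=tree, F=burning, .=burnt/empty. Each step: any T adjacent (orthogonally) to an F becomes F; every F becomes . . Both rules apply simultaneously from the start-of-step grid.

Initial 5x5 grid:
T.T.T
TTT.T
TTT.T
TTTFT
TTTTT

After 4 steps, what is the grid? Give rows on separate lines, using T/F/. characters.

Step 1: 3 trees catch fire, 1 burn out
  T.T.T
  TTT.T
  TTT.T
  TTF.F
  TTTFT
Step 2: 5 trees catch fire, 3 burn out
  T.T.T
  TTT.T
  TTF.F
  TF...
  TTF.F
Step 3: 5 trees catch fire, 5 burn out
  T.T.T
  TTF.F
  TF...
  F....
  TF...
Step 4: 5 trees catch fire, 5 burn out
  T.F.F
  TF...
  F....
  .....
  F....

T.F.F
TF...
F....
.....
F....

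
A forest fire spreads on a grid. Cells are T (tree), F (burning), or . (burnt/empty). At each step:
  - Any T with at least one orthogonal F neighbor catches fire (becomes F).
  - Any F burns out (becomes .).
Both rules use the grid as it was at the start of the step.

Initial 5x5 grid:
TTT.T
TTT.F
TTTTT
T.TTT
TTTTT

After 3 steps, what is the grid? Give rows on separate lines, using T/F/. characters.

Step 1: 2 trees catch fire, 1 burn out
  TTT.F
  TTT..
  TTTTF
  T.TTT
  TTTTT
Step 2: 2 trees catch fire, 2 burn out
  TTT..
  TTT..
  TTTF.
  T.TTF
  TTTTT
Step 3: 3 trees catch fire, 2 burn out
  TTT..
  TTT..
  TTF..
  T.TF.
  TTTTF

TTT..
TTT..
TTF..
T.TF.
TTTTF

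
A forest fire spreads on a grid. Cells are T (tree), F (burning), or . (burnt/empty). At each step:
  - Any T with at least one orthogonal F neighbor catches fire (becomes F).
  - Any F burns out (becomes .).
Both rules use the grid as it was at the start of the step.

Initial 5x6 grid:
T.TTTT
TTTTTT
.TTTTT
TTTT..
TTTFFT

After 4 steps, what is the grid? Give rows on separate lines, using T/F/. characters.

Step 1: 3 trees catch fire, 2 burn out
  T.TTTT
  TTTTTT
  .TTTTT
  TTTF..
  TTF..F
Step 2: 3 trees catch fire, 3 burn out
  T.TTTT
  TTTTTT
  .TTFTT
  TTF...
  TF....
Step 3: 5 trees catch fire, 3 burn out
  T.TTTT
  TTTFTT
  .TF.FT
  TF....
  F.....
Step 4: 6 trees catch fire, 5 burn out
  T.TFTT
  TTF.FT
  .F...F
  F.....
  ......

T.TFTT
TTF.FT
.F...F
F.....
......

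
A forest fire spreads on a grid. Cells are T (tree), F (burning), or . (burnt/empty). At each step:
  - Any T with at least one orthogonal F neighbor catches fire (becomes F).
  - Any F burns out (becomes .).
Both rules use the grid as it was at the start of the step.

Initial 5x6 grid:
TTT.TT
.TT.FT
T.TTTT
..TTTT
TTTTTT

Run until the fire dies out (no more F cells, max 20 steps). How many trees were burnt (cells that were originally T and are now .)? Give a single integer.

Answer: 22

Derivation:
Step 1: +3 fires, +1 burnt (F count now 3)
Step 2: +4 fires, +3 burnt (F count now 4)
Step 3: +4 fires, +4 burnt (F count now 4)
Step 4: +4 fires, +4 burnt (F count now 4)
Step 5: +3 fires, +4 burnt (F count now 3)
Step 6: +2 fires, +3 burnt (F count now 2)
Step 7: +2 fires, +2 burnt (F count now 2)
Step 8: +0 fires, +2 burnt (F count now 0)
Fire out after step 8
Initially T: 23, now '.': 29
Total burnt (originally-T cells now '.'): 22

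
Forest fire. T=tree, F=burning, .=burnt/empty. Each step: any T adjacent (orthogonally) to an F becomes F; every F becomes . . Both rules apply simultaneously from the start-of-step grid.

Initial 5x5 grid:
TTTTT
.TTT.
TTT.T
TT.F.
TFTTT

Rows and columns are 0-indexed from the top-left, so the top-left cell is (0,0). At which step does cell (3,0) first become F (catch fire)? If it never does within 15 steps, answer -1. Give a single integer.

Step 1: cell (3,0)='T' (+4 fires, +2 burnt)
Step 2: cell (3,0)='F' (+3 fires, +4 burnt)
  -> target ignites at step 2
Step 3: cell (3,0)='.' (+3 fires, +3 burnt)
Step 4: cell (3,0)='.' (+2 fires, +3 burnt)
Step 5: cell (3,0)='.' (+3 fires, +2 burnt)
Step 6: cell (3,0)='.' (+1 fires, +3 burnt)
Step 7: cell (3,0)='.' (+1 fires, +1 burnt)
Step 8: cell (3,0)='.' (+0 fires, +1 burnt)
  fire out at step 8

2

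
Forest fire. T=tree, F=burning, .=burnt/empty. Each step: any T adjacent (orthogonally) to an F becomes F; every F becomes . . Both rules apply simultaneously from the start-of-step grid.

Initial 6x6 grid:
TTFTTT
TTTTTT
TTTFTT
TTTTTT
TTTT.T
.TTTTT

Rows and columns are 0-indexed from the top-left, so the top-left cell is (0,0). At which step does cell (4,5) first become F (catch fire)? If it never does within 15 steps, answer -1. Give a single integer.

Step 1: cell (4,5)='T' (+7 fires, +2 burnt)
Step 2: cell (4,5)='T' (+9 fires, +7 burnt)
Step 3: cell (4,5)='T' (+8 fires, +9 burnt)
Step 4: cell (4,5)='F' (+5 fires, +8 burnt)
  -> target ignites at step 4
Step 5: cell (4,5)='.' (+3 fires, +5 burnt)
Step 6: cell (4,5)='.' (+0 fires, +3 burnt)
  fire out at step 6

4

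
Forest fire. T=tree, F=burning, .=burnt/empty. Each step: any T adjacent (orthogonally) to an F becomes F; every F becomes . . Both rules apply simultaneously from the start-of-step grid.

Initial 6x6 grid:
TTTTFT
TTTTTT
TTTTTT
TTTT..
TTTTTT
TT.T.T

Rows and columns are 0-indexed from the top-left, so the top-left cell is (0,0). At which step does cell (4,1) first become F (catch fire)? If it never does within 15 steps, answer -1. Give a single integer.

Step 1: cell (4,1)='T' (+3 fires, +1 burnt)
Step 2: cell (4,1)='T' (+4 fires, +3 burnt)
Step 3: cell (4,1)='T' (+4 fires, +4 burnt)
Step 4: cell (4,1)='T' (+4 fires, +4 burnt)
Step 5: cell (4,1)='T' (+4 fires, +4 burnt)
Step 6: cell (4,1)='T' (+5 fires, +4 burnt)
Step 7: cell (4,1)='F' (+3 fires, +5 burnt)
  -> target ignites at step 7
Step 8: cell (4,1)='.' (+3 fires, +3 burnt)
Step 9: cell (4,1)='.' (+1 fires, +3 burnt)
Step 10: cell (4,1)='.' (+0 fires, +1 burnt)
  fire out at step 10

7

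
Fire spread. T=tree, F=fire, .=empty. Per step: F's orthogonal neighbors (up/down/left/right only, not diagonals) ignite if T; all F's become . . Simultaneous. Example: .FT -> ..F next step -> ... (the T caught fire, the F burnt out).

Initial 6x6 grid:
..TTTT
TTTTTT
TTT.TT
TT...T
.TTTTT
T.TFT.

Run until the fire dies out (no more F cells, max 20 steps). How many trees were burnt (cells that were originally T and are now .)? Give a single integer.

Answer: 25

Derivation:
Step 1: +3 fires, +1 burnt (F count now 3)
Step 2: +2 fires, +3 burnt (F count now 2)
Step 3: +2 fires, +2 burnt (F count now 2)
Step 4: +2 fires, +2 burnt (F count now 2)
Step 5: +3 fires, +2 burnt (F count now 3)
Step 6: +5 fires, +3 burnt (F count now 5)
Step 7: +4 fires, +5 burnt (F count now 4)
Step 8: +3 fires, +4 burnt (F count now 3)
Step 9: +1 fires, +3 burnt (F count now 1)
Step 10: +0 fires, +1 burnt (F count now 0)
Fire out after step 10
Initially T: 26, now '.': 35
Total burnt (originally-T cells now '.'): 25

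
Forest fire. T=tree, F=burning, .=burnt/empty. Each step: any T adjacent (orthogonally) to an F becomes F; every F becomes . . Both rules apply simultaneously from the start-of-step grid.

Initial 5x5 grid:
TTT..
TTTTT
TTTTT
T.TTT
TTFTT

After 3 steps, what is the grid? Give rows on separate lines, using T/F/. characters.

Step 1: 3 trees catch fire, 1 burn out
  TTT..
  TTTTT
  TTTTT
  T.FTT
  TF.FT
Step 2: 4 trees catch fire, 3 burn out
  TTT..
  TTTTT
  TTFTT
  T..FT
  F...F
Step 3: 5 trees catch fire, 4 burn out
  TTT..
  TTFTT
  TF.FT
  F...F
  .....

TTT..
TTFTT
TF.FT
F...F
.....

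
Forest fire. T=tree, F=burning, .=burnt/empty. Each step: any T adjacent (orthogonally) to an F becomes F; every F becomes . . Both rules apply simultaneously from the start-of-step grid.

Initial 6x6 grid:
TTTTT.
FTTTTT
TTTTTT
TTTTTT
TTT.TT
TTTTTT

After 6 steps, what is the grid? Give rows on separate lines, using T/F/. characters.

Step 1: 3 trees catch fire, 1 burn out
  FTTTT.
  .FTTTT
  FTTTTT
  TTTTTT
  TTT.TT
  TTTTTT
Step 2: 4 trees catch fire, 3 burn out
  .FTTT.
  ..FTTT
  .FTTTT
  FTTTTT
  TTT.TT
  TTTTTT
Step 3: 5 trees catch fire, 4 burn out
  ..FTT.
  ...FTT
  ..FTTT
  .FTTTT
  FTT.TT
  TTTTTT
Step 4: 6 trees catch fire, 5 burn out
  ...FT.
  ....FT
  ...FTT
  ..FTTT
  .FT.TT
  FTTTTT
Step 5: 6 trees catch fire, 6 burn out
  ....F.
  .....F
  ....FT
  ...FTT
  ..F.TT
  .FTTTT
Step 6: 3 trees catch fire, 6 burn out
  ......
  ......
  .....F
  ....FT
  ....TT
  ..FTTT

......
......
.....F
....FT
....TT
..FTTT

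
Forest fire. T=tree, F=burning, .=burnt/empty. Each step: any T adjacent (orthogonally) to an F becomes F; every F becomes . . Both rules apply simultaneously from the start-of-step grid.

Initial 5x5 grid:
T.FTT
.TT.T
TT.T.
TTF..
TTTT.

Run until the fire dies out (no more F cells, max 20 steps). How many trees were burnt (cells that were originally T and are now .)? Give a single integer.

Answer: 13

Derivation:
Step 1: +4 fires, +2 burnt (F count now 4)
Step 2: +6 fires, +4 burnt (F count now 6)
Step 3: +3 fires, +6 burnt (F count now 3)
Step 4: +0 fires, +3 burnt (F count now 0)
Fire out after step 4
Initially T: 15, now '.': 23
Total burnt (originally-T cells now '.'): 13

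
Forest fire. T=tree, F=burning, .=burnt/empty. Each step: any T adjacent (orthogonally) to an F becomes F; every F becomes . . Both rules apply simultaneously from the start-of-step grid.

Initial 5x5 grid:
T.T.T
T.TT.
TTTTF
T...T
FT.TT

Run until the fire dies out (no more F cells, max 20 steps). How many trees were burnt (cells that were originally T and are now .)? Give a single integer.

Answer: 14

Derivation:
Step 1: +4 fires, +2 burnt (F count now 4)
Step 2: +4 fires, +4 burnt (F count now 4)
Step 3: +4 fires, +4 burnt (F count now 4)
Step 4: +2 fires, +4 burnt (F count now 2)
Step 5: +0 fires, +2 burnt (F count now 0)
Fire out after step 5
Initially T: 15, now '.': 24
Total burnt (originally-T cells now '.'): 14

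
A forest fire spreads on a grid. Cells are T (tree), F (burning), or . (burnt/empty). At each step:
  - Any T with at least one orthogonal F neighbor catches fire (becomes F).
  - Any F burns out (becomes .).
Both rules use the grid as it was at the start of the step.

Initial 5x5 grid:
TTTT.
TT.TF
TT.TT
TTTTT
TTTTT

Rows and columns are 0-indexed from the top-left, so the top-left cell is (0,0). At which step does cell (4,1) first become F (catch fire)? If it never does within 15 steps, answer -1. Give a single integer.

Step 1: cell (4,1)='T' (+2 fires, +1 burnt)
Step 2: cell (4,1)='T' (+3 fires, +2 burnt)
Step 3: cell (4,1)='T' (+3 fires, +3 burnt)
Step 4: cell (4,1)='T' (+3 fires, +3 burnt)
Step 5: cell (4,1)='T' (+4 fires, +3 burnt)
Step 6: cell (4,1)='F' (+4 fires, +4 burnt)
  -> target ignites at step 6
Step 7: cell (4,1)='.' (+2 fires, +4 burnt)
Step 8: cell (4,1)='.' (+0 fires, +2 burnt)
  fire out at step 8

6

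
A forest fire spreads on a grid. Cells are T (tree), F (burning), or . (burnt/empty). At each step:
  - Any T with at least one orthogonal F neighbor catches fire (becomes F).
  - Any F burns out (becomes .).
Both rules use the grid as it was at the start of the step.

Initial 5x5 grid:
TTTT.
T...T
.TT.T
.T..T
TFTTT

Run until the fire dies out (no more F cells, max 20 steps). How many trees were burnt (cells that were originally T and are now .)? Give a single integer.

Answer: 10

Derivation:
Step 1: +3 fires, +1 burnt (F count now 3)
Step 2: +2 fires, +3 burnt (F count now 2)
Step 3: +2 fires, +2 burnt (F count now 2)
Step 4: +1 fires, +2 burnt (F count now 1)
Step 5: +1 fires, +1 burnt (F count now 1)
Step 6: +1 fires, +1 burnt (F count now 1)
Step 7: +0 fires, +1 burnt (F count now 0)
Fire out after step 7
Initially T: 15, now '.': 20
Total burnt (originally-T cells now '.'): 10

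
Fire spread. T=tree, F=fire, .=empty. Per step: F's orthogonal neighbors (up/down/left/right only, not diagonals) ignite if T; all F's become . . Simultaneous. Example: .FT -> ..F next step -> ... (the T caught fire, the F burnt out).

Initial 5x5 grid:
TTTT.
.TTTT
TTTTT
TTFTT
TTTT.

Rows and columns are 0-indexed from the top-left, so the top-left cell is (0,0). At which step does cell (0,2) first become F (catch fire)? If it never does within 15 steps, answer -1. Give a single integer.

Step 1: cell (0,2)='T' (+4 fires, +1 burnt)
Step 2: cell (0,2)='T' (+7 fires, +4 burnt)
Step 3: cell (0,2)='F' (+6 fires, +7 burnt)
  -> target ignites at step 3
Step 4: cell (0,2)='.' (+3 fires, +6 burnt)
Step 5: cell (0,2)='.' (+1 fires, +3 burnt)
Step 6: cell (0,2)='.' (+0 fires, +1 burnt)
  fire out at step 6

3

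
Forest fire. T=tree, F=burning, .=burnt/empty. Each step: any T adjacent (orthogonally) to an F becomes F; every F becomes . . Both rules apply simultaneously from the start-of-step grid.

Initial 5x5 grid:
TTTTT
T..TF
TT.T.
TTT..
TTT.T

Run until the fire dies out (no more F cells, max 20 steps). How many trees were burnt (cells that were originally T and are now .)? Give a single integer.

Step 1: +2 fires, +1 burnt (F count now 2)
Step 2: +2 fires, +2 burnt (F count now 2)
Step 3: +1 fires, +2 burnt (F count now 1)
Step 4: +1 fires, +1 burnt (F count now 1)
Step 5: +1 fires, +1 burnt (F count now 1)
Step 6: +1 fires, +1 burnt (F count now 1)
Step 7: +1 fires, +1 burnt (F count now 1)
Step 8: +2 fires, +1 burnt (F count now 2)
Step 9: +2 fires, +2 burnt (F count now 2)
Step 10: +2 fires, +2 burnt (F count now 2)
Step 11: +1 fires, +2 burnt (F count now 1)
Step 12: +0 fires, +1 burnt (F count now 0)
Fire out after step 12
Initially T: 17, now '.': 24
Total burnt (originally-T cells now '.'): 16

Answer: 16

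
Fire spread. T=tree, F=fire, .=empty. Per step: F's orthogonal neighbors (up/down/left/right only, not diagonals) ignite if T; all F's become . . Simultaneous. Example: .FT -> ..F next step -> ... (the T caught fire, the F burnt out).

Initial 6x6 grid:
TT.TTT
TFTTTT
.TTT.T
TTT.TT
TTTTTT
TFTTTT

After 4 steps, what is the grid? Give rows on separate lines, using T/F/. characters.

Step 1: 7 trees catch fire, 2 burn out
  TF.TTT
  F.FTTT
  .FTT.T
  TTT.TT
  TFTTTT
  F.FTTT
Step 2: 7 trees catch fire, 7 burn out
  F..TTT
  ...FTT
  ..FT.T
  TFT.TT
  F.FTTT
  ...FTT
Step 3: 7 trees catch fire, 7 burn out
  ...FTT
  ....FT
  ...F.T
  F.F.TT
  ...FTT
  ....FT
Step 4: 4 trees catch fire, 7 burn out
  ....FT
  .....F
  .....T
  ....TT
  ....FT
  .....F

....FT
.....F
.....T
....TT
....FT
.....F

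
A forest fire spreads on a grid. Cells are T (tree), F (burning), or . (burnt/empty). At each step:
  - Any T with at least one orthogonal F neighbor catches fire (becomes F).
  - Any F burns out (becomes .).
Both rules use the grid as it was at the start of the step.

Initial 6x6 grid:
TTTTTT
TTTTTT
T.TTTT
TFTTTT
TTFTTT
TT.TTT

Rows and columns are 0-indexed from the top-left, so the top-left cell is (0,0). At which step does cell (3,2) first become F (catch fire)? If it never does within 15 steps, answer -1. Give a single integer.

Step 1: cell (3,2)='F' (+4 fires, +2 burnt)
  -> target ignites at step 1
Step 2: cell (3,2)='.' (+7 fires, +4 burnt)
Step 3: cell (3,2)='.' (+7 fires, +7 burnt)
Step 4: cell (3,2)='.' (+7 fires, +7 burnt)
Step 5: cell (3,2)='.' (+4 fires, +7 burnt)
Step 6: cell (3,2)='.' (+2 fires, +4 burnt)
Step 7: cell (3,2)='.' (+1 fires, +2 burnt)
Step 8: cell (3,2)='.' (+0 fires, +1 burnt)
  fire out at step 8

1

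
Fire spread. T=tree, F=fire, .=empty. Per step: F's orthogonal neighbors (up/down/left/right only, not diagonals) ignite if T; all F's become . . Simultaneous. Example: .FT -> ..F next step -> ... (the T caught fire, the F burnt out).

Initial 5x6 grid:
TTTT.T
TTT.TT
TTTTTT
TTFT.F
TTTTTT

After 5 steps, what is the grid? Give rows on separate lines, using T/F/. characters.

Step 1: 6 trees catch fire, 2 burn out
  TTTT.T
  TTT.TT
  TTFTTF
  TF.F..
  TTFTTF
Step 2: 9 trees catch fire, 6 burn out
  TTTT.T
  TTF.TF
  TF.FF.
  F.....
  TF.FF.
Step 3: 6 trees catch fire, 9 burn out
  TTFT.F
  TF..F.
  F.....
  ......
  F.....
Step 4: 3 trees catch fire, 6 burn out
  TF.F..
  F.....
  ......
  ......
  ......
Step 5: 1 trees catch fire, 3 burn out
  F.....
  ......
  ......
  ......
  ......

F.....
......
......
......
......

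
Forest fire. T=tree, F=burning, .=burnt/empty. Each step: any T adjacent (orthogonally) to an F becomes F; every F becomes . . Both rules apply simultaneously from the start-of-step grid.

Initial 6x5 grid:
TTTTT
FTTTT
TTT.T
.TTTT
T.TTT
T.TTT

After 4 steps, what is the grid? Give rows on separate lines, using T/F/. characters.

Step 1: 3 trees catch fire, 1 burn out
  FTTTT
  .FTTT
  FTT.T
  .TTTT
  T.TTT
  T.TTT
Step 2: 3 trees catch fire, 3 burn out
  .FTTT
  ..FTT
  .FT.T
  .TTTT
  T.TTT
  T.TTT
Step 3: 4 trees catch fire, 3 burn out
  ..FTT
  ...FT
  ..F.T
  .FTTT
  T.TTT
  T.TTT
Step 4: 3 trees catch fire, 4 burn out
  ...FT
  ....F
  ....T
  ..FTT
  T.TTT
  T.TTT

...FT
....F
....T
..FTT
T.TTT
T.TTT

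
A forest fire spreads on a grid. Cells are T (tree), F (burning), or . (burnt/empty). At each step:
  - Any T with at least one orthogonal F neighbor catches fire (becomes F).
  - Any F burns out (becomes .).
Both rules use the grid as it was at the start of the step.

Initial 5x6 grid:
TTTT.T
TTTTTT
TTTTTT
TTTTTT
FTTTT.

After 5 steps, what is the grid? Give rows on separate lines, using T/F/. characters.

Step 1: 2 trees catch fire, 1 burn out
  TTTT.T
  TTTTTT
  TTTTTT
  FTTTTT
  .FTTT.
Step 2: 3 trees catch fire, 2 burn out
  TTTT.T
  TTTTTT
  FTTTTT
  .FTTTT
  ..FTT.
Step 3: 4 trees catch fire, 3 burn out
  TTTT.T
  FTTTTT
  .FTTTT
  ..FTTT
  ...FT.
Step 4: 5 trees catch fire, 4 burn out
  FTTT.T
  .FTTTT
  ..FTTT
  ...FTT
  ....F.
Step 5: 4 trees catch fire, 5 burn out
  .FTT.T
  ..FTTT
  ...FTT
  ....FT
  ......

.FTT.T
..FTTT
...FTT
....FT
......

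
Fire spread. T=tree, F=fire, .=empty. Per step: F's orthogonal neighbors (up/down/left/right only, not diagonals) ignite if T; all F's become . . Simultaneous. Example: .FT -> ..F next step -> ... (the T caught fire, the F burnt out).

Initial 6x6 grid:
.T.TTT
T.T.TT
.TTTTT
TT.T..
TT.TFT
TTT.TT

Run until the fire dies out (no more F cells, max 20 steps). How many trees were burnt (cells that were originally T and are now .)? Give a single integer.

Step 1: +3 fires, +1 burnt (F count now 3)
Step 2: +2 fires, +3 burnt (F count now 2)
Step 3: +1 fires, +2 burnt (F count now 1)
Step 4: +2 fires, +1 burnt (F count now 2)
Step 5: +4 fires, +2 burnt (F count now 4)
Step 6: +3 fires, +4 burnt (F count now 3)
Step 7: +4 fires, +3 burnt (F count now 4)
Step 8: +2 fires, +4 burnt (F count now 2)
Step 9: +2 fires, +2 burnt (F count now 2)
Step 10: +0 fires, +2 burnt (F count now 0)
Fire out after step 10
Initially T: 25, now '.': 34
Total burnt (originally-T cells now '.'): 23

Answer: 23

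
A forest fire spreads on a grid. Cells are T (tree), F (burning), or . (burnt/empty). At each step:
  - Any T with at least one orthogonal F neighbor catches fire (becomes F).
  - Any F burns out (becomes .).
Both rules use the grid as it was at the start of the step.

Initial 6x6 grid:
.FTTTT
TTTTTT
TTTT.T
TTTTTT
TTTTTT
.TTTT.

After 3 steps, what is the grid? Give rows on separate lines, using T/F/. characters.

Step 1: 2 trees catch fire, 1 burn out
  ..FTTT
  TFTTTT
  TTTT.T
  TTTTTT
  TTTTTT
  .TTTT.
Step 2: 4 trees catch fire, 2 burn out
  ...FTT
  F.FTTT
  TFTT.T
  TTTTTT
  TTTTTT
  .TTTT.
Step 3: 5 trees catch fire, 4 burn out
  ....FT
  ...FTT
  F.FT.T
  TFTTTT
  TTTTTT
  .TTTT.

....FT
...FTT
F.FT.T
TFTTTT
TTTTTT
.TTTT.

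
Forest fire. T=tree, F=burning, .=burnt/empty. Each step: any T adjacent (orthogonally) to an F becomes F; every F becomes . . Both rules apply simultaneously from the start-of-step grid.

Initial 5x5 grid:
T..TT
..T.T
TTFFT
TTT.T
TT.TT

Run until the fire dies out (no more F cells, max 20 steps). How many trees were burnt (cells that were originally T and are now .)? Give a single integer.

Answer: 15

Derivation:
Step 1: +4 fires, +2 burnt (F count now 4)
Step 2: +4 fires, +4 burnt (F count now 4)
Step 3: +4 fires, +4 burnt (F count now 4)
Step 4: +3 fires, +4 burnt (F count now 3)
Step 5: +0 fires, +3 burnt (F count now 0)
Fire out after step 5
Initially T: 16, now '.': 24
Total burnt (originally-T cells now '.'): 15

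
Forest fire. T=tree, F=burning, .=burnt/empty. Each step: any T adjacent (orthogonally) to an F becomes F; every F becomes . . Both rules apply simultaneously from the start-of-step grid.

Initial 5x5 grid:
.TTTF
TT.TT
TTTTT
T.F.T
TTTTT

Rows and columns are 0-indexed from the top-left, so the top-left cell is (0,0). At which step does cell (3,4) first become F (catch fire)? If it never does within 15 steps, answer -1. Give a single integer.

Step 1: cell (3,4)='T' (+4 fires, +2 burnt)
Step 2: cell (3,4)='T' (+7 fires, +4 burnt)
Step 3: cell (3,4)='F' (+6 fires, +7 burnt)
  -> target ignites at step 3
Step 4: cell (3,4)='.' (+2 fires, +6 burnt)
Step 5: cell (3,4)='.' (+0 fires, +2 burnt)
  fire out at step 5

3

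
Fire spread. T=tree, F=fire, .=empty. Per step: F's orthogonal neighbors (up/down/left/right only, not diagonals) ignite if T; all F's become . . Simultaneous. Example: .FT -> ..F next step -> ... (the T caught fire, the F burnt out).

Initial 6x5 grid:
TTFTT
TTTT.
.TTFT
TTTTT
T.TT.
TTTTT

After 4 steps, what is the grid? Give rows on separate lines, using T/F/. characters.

Step 1: 7 trees catch fire, 2 burn out
  TF.FT
  TTFF.
  .TF.F
  TTTFT
  T.TT.
  TTTTT
Step 2: 7 trees catch fire, 7 burn out
  F...F
  TF...
  .F...
  TTF.F
  T.TF.
  TTTTT
Step 3: 4 trees catch fire, 7 burn out
  .....
  F....
  .....
  TF...
  T.F..
  TTTFT
Step 4: 3 trees catch fire, 4 burn out
  .....
  .....
  .....
  F....
  T....
  TTF.F

.....
.....
.....
F....
T....
TTF.F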